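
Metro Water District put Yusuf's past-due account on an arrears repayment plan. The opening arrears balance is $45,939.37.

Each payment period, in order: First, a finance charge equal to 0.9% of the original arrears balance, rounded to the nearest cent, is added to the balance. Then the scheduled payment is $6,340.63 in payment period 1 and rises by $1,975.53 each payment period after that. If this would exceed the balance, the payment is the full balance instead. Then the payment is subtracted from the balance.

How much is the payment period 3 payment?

$10,291.69

Payment period 1: $45,939.37 +$413.45 interest = $46,352.82; pay $6,340.63 → $40,012.19
Payment period 2: $40,012.19 +$413.45 interest = $40,425.64; pay $8,316.16 → $32,109.48
Payment period 3: $32,109.48 +$413.45 interest = $32,522.93; pay $10,291.69 → $22,231.24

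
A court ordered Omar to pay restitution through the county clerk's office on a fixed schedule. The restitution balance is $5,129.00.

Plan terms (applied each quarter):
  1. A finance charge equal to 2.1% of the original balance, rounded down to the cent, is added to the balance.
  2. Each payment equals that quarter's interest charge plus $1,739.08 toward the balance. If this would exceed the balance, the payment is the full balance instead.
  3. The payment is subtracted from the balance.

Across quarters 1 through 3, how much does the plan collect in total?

$5,452.10

Quarter 1: opening $5,129.00; interest $107.70 → $5,236.70; payment $1,846.78; balance $3,389.92
Quarter 2: opening $3,389.92; interest $107.70 → $3,497.62; payment $1,846.78; balance $1,650.84
Quarter 3: opening $1,650.84; interest $107.70 → $1,758.54; payment $1,758.54; balance $0.00
Total paid: $5,452.10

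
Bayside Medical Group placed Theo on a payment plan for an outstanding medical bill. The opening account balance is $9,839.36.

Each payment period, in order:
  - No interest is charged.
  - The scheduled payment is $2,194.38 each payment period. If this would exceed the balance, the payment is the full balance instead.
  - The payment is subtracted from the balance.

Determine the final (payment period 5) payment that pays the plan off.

Payment period 1: $9,839.36 − $2,194.38 → $7,644.98
Payment period 2: $7,644.98 − $2,194.38 → $5,450.60
Payment period 3: $5,450.60 − $2,194.38 → $3,256.22
Payment period 4: $3,256.22 − $2,194.38 → $1,061.84
Payment period 5: $1,061.84 − $1,061.84 → $0.00

$1,061.84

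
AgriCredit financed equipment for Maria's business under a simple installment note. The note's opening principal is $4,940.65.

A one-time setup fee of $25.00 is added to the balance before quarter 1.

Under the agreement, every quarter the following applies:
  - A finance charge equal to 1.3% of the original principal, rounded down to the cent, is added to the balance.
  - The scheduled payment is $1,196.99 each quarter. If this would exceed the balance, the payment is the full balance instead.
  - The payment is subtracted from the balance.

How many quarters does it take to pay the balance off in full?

Quarter 1: opening $4,965.65; interest $64.22 → $5,029.87; payment $1,196.99; balance $3,832.88
Quarter 2: opening $3,832.88; interest $64.22 → $3,897.10; payment $1,196.99; balance $2,700.11
Quarter 3: opening $2,700.11; interest $64.22 → $2,764.33; payment $1,196.99; balance $1,567.34
Quarter 4: opening $1,567.34; interest $64.22 → $1,631.56; payment $1,196.99; balance $434.57
Quarter 5: opening $434.57; interest $64.22 → $498.79; payment $498.79; balance $0.00
Balance reaches $0.00 in quarter 5.

5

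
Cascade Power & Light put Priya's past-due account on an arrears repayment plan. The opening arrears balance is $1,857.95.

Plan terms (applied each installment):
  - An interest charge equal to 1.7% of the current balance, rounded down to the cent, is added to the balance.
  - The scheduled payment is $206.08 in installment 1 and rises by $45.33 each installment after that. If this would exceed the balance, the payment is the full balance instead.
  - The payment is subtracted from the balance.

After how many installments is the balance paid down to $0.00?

7

Installment 1: opening $1,857.95; interest $31.58 → $1,889.53; payment $206.08; balance $1,683.45
Installment 2: opening $1,683.45; interest $28.61 → $1,712.06; payment $251.41; balance $1,460.65
Installment 3: opening $1,460.65; interest $24.83 → $1,485.48; payment $296.74; balance $1,188.74
Installment 4: opening $1,188.74; interest $20.20 → $1,208.94; payment $342.07; balance $866.87
Installment 5: opening $866.87; interest $14.73 → $881.60; payment $387.40; balance $494.20
Installment 6: opening $494.20; interest $8.40 → $502.60; payment $432.73; balance $69.87
Installment 7: opening $69.87; interest $1.18 → $71.05; payment $71.05; balance $0.00
Balance reaches $0.00 in installment 7.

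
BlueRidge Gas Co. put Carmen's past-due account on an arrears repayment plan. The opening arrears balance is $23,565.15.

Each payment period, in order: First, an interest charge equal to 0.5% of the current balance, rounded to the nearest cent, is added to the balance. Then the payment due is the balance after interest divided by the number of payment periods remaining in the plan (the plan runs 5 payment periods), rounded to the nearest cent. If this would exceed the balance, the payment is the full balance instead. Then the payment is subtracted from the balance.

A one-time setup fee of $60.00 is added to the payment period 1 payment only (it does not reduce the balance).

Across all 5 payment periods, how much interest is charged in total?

Payment period 1: opening $23,565.15; interest $117.83 → $23,682.98; payment $4,736.60 (+ $60.00 fee); balance $18,946.38
Payment period 2: opening $18,946.38; interest $94.73 → $19,041.11; payment $4,760.28; balance $14,280.83
Payment period 3: opening $14,280.83; interest $71.40 → $14,352.23; payment $4,784.08; balance $9,568.15
Payment period 4: opening $9,568.15; interest $47.84 → $9,615.99; payment $4,808.00; balance $4,807.99
Payment period 5: opening $4,807.99; interest $24.04 → $4,832.03; payment $4,832.03; balance $0.00
Total interest: $117.83 + $94.73 + $71.40 + $47.84 + $24.04 = $355.84

$355.84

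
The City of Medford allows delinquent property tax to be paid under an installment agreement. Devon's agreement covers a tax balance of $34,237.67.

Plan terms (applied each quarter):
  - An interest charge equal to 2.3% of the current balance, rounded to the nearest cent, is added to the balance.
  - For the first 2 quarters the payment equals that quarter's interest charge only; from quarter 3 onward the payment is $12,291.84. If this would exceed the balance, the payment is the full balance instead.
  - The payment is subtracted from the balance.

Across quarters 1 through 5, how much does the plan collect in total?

$37,375.13

# | Opening | Interest | Payment | End bal
1 | $34,237.67 | $787.47 | $787.47 | $34,237.67
2 | $34,237.67 | $787.47 | $787.47 | $34,237.67
3 | $34,237.67 | $787.47 | $12,291.84 | $22,733.30
4 | $22,733.30 | $522.87 | $12,291.84 | $10,964.33
5 | $10,964.33 | $252.18 | $11,216.51 | $0.00
Total paid: $37,375.13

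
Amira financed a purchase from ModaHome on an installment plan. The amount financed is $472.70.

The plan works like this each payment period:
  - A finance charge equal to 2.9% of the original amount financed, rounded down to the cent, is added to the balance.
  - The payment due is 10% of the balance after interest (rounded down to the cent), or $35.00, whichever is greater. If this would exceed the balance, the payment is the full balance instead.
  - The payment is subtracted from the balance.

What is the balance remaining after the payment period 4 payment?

$352.55

Payment period 1: $472.70 +$13.70 interest = $486.40; pay $48.64 → $437.76
Payment period 2: $437.76 +$13.70 interest = $451.46; pay $45.14 → $406.32
Payment period 3: $406.32 +$13.70 interest = $420.02; pay $42.00 → $378.02
Payment period 4: $378.02 +$13.70 interest = $391.72; pay $39.17 → $352.55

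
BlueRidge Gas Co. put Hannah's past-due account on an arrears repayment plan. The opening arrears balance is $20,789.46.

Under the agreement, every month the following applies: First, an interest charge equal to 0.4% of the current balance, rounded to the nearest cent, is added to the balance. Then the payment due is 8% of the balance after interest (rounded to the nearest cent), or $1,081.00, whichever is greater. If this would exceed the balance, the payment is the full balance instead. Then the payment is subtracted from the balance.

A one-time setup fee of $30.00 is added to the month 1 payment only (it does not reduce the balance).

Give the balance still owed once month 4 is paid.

Month 1: $20,789.46 +$83.16 interest = $20,872.62; pay $1,669.81 (+ $30.00 fee) → $19,202.81
Month 2: $19,202.81 +$76.81 interest = $19,279.62; pay $1,542.37 → $17,737.25
Month 3: $17,737.25 +$70.95 interest = $17,808.20; pay $1,424.66 → $16,383.54
Month 4: $16,383.54 +$65.53 interest = $16,449.07; pay $1,315.93 → $15,133.14

$15,133.14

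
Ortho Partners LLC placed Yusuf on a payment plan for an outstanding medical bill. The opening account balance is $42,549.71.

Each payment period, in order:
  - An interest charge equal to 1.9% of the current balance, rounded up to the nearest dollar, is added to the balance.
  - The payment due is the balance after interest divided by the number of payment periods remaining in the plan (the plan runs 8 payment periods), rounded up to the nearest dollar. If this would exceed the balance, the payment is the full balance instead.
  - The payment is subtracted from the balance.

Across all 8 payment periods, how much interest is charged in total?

# | Opening | Interest | Payment | End bal
1 | $42,549.71 | $809.00 | $5,420.00 | $37,938.71
2 | $37,938.71 | $721.00 | $5,523.00 | $33,136.71
3 | $33,136.71 | $630.00 | $5,628.00 | $28,138.71
4 | $28,138.71 | $535.00 | $5,735.00 | $22,938.71
5 | $22,938.71 | $436.00 | $5,844.00 | $17,530.71
6 | $17,530.71 | $334.00 | $5,955.00 | $11,909.71
7 | $11,909.71 | $227.00 | $6,069.00 | $6,067.71
8 | $6,067.71 | $116.00 | $6,183.71 | $0.00
Total interest: $809.00 + $721.00 + $630.00 + $535.00 + $436.00 + $334.00 + $227.00 + $116.00 = $3,808.00

$3,808.00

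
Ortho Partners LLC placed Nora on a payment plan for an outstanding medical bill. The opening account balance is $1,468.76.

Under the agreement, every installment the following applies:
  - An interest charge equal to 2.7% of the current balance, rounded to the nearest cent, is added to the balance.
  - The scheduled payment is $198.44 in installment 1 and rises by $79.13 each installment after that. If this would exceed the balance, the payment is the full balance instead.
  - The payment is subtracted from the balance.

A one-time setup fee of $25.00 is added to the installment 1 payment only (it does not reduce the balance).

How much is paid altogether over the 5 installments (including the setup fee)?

$1,626.35

Installment 1: opening $1,468.76; interest $39.66 → $1,508.42; payment $198.44 (+ $25.00 fee); balance $1,309.98
Installment 2: opening $1,309.98; interest $35.37 → $1,345.35; payment $277.57; balance $1,067.78
Installment 3: opening $1,067.78; interest $28.83 → $1,096.61; payment $356.70; balance $739.91
Installment 4: opening $739.91; interest $19.98 → $759.89; payment $435.83; balance $324.06
Installment 5: opening $324.06; interest $8.75 → $332.81; payment $332.81; balance $0.00
Total paid: $1,626.35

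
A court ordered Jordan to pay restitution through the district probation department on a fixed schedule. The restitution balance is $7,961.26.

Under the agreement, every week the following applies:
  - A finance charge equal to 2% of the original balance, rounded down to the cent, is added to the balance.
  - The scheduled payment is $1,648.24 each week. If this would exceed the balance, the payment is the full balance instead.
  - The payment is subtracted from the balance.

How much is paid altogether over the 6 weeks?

$8,916.58

Week 1: $7,961.26 +$159.22 interest = $8,120.48; pay $1,648.24 → $6,472.24
Week 2: $6,472.24 +$159.22 interest = $6,631.46; pay $1,648.24 → $4,983.22
Week 3: $4,983.22 +$159.22 interest = $5,142.44; pay $1,648.24 → $3,494.20
Week 4: $3,494.20 +$159.22 interest = $3,653.42; pay $1,648.24 → $2,005.18
Week 5: $2,005.18 +$159.22 interest = $2,164.40; pay $1,648.24 → $516.16
Week 6: $516.16 +$159.22 interest = $675.38; pay $675.38 → $0.00
Total paid: $8,916.58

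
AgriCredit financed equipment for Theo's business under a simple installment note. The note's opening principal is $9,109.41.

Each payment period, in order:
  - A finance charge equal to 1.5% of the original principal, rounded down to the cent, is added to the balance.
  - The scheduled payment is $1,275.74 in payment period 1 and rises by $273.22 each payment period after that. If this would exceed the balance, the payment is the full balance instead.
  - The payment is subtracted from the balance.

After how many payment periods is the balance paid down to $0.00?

# | Opening | Interest | Payment | End bal
1 | $9,109.41 | $136.64 | $1,275.74 | $7,970.31
2 | $7,970.31 | $136.64 | $1,548.96 | $6,557.99
3 | $6,557.99 | $136.64 | $1,822.18 | $4,872.45
4 | $4,872.45 | $136.64 | $2,095.40 | $2,913.69
5 | $2,913.69 | $136.64 | $2,368.62 | $681.71
6 | $681.71 | $136.64 | $818.35 | $0.00
Balance reaches $0.00 in payment period 6.

6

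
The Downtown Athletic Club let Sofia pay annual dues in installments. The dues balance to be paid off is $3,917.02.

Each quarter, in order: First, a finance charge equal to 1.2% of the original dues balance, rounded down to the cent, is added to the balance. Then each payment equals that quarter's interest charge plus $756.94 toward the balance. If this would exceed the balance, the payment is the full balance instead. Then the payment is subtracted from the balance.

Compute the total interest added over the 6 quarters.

$282.00

Quarter 1: opening $3,917.02; interest $47.00 → $3,964.02; payment $803.94; balance $3,160.08
Quarter 2: opening $3,160.08; interest $47.00 → $3,207.08; payment $803.94; balance $2,403.14
Quarter 3: opening $2,403.14; interest $47.00 → $2,450.14; payment $803.94; balance $1,646.20
Quarter 4: opening $1,646.20; interest $47.00 → $1,693.20; payment $803.94; balance $889.26
Quarter 5: opening $889.26; interest $47.00 → $936.26; payment $803.94; balance $132.32
Quarter 6: opening $132.32; interest $47.00 → $179.32; payment $179.32; balance $0.00
Total interest: $47.00 + $47.00 + $47.00 + $47.00 + $47.00 + $47.00 = $282.00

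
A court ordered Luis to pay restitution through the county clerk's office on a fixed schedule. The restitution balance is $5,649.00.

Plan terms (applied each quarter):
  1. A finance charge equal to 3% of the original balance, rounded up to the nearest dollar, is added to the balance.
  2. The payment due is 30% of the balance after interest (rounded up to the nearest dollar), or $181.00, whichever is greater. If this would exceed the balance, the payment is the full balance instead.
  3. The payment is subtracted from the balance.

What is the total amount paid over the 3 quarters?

# | Opening | Interest | Payment | End bal
1 | $5,649.00 | $170.00 | $1,746.00 | $4,073.00
2 | $4,073.00 | $170.00 | $1,273.00 | $2,970.00
3 | $2,970.00 | $170.00 | $942.00 | $2,198.00
Total paid: $3,961.00

$3,961.00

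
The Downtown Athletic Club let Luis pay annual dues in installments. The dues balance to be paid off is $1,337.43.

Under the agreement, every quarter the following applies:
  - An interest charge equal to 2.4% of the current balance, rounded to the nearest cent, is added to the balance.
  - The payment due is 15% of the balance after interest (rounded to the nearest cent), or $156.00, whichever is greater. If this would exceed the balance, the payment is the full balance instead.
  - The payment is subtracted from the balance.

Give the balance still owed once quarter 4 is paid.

Quarter 1: $1,337.43 +$32.10 interest = $1,369.53; pay $205.43 → $1,164.10
Quarter 2: $1,164.10 +$27.94 interest = $1,192.04; pay $178.81 → $1,013.23
Quarter 3: $1,013.23 +$24.32 interest = $1,037.55; pay $156.00 → $881.55
Quarter 4: $881.55 +$21.16 interest = $902.71; pay $156.00 → $746.71

$746.71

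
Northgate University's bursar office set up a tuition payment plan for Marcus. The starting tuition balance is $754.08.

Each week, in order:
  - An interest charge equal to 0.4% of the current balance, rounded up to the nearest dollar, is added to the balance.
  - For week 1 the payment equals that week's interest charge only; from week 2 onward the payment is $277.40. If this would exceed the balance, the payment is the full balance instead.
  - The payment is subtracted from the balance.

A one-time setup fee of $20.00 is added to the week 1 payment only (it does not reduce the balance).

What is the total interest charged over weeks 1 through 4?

$11.00

Week 1: opening $754.08; interest $4.00 → $758.08; payment $4.00 (+ $20.00 fee); balance $754.08
Week 2: opening $754.08; interest $4.00 → $758.08; payment $277.40; balance $480.68
Week 3: opening $480.68; interest $2.00 → $482.68; payment $277.40; balance $205.28
Week 4: opening $205.28; interest $1.00 → $206.28; payment $206.28; balance $0.00
Total interest: $4.00 + $4.00 + $2.00 + $1.00 = $11.00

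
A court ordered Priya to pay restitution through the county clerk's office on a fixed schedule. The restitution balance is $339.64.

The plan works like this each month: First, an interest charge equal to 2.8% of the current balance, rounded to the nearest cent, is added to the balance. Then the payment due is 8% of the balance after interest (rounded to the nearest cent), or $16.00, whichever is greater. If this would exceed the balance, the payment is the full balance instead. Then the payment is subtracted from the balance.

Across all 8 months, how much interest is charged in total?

$63.11

# | Opening | Interest | Payment | End bal
1 | $339.64 | $9.51 | $27.93 | $321.22
2 | $321.22 | $8.99 | $26.42 | $303.79
3 | $303.79 | $8.51 | $24.98 | $287.32
4 | $287.32 | $8.04 | $23.63 | $271.73
5 | $271.73 | $7.61 | $22.35 | $256.99
6 | $256.99 | $7.20 | $21.14 | $243.05
7 | $243.05 | $6.81 | $19.99 | $229.87
8 | $229.87 | $6.44 | $18.90 | $217.41
Total interest: $9.51 + $8.99 + $8.51 + $8.04 + $7.61 + $7.20 + $6.81 + $6.44 = $63.11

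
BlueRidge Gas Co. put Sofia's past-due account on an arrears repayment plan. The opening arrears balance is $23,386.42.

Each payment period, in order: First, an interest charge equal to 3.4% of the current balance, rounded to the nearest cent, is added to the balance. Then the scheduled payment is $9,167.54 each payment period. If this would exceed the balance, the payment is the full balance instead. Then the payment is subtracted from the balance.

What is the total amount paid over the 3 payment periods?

$24,908.18

# | Opening | Interest | Payment | End bal
1 | $23,386.42 | $795.14 | $9,167.54 | $15,014.02
2 | $15,014.02 | $510.48 | $9,167.54 | $6,356.96
3 | $6,356.96 | $216.14 | $6,573.10 | $0.00
Total paid: $24,908.18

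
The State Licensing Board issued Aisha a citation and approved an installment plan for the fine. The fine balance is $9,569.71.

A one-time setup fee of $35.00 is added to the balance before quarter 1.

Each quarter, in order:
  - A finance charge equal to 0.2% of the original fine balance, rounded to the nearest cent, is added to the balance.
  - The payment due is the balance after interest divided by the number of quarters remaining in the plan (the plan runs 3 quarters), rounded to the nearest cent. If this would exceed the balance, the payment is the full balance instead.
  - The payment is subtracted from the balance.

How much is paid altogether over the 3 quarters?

$9,662.13

Quarter 1: $9,604.71 +$19.14 interest = $9,623.85; pay $3,207.95 → $6,415.90
Quarter 2: $6,415.90 +$19.14 interest = $6,435.04; pay $3,217.52 → $3,217.52
Quarter 3: $3,217.52 +$19.14 interest = $3,236.66; pay $3,236.66 → $0.00
Total paid: $9,662.13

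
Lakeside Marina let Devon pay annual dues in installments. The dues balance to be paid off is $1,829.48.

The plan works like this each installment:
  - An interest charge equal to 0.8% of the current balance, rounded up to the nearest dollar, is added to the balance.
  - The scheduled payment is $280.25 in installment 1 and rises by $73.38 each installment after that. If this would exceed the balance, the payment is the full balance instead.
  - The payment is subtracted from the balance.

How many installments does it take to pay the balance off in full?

# | Opening | Interest | Payment | End bal
1 | $1,829.48 | $15.00 | $280.25 | $1,564.23
2 | $1,564.23 | $13.00 | $353.63 | $1,223.60
3 | $1,223.60 | $10.00 | $427.01 | $806.59
4 | $806.59 | $7.00 | $500.39 | $313.20
5 | $313.20 | $3.00 | $316.20 | $0.00
Balance reaches $0.00 in installment 5.

5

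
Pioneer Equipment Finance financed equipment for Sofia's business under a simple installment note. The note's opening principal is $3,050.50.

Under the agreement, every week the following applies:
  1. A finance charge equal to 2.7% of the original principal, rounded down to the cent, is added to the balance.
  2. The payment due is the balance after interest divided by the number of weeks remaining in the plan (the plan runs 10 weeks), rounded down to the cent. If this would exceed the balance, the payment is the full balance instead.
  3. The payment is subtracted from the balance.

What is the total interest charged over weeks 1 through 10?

# | Opening | Interest | Payment | End bal
1 | $3,050.50 | $82.36 | $313.28 | $2,819.58
2 | $2,819.58 | $82.36 | $322.43 | $2,579.51
3 | $2,579.51 | $82.36 | $332.73 | $2,329.14
4 | $2,329.14 | $82.36 | $344.50 | $2,067.00
5 | $2,067.00 | $82.36 | $358.22 | $1,791.14
6 | $1,791.14 | $82.36 | $374.70 | $1,498.80
7 | $1,498.80 | $82.36 | $395.29 | $1,185.87
8 | $1,185.87 | $82.36 | $422.74 | $845.49
9 | $845.49 | $82.36 | $463.92 | $463.93
10 | $463.93 | $82.36 | $546.29 | $0.00
Total interest: $82.36 + $82.36 + $82.36 + $82.36 + $82.36 + $82.36 + $82.36 + $82.36 + $82.36 + $82.36 = $823.60

$823.60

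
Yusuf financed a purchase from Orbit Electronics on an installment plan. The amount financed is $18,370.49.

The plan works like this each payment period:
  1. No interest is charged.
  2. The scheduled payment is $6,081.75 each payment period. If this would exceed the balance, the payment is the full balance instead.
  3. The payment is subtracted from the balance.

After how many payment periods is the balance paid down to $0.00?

4

Payment period 1: opening $18,370.49; payment $6,081.75; balance $12,288.74
Payment period 2: opening $12,288.74; payment $6,081.75; balance $6,206.99
Payment period 3: opening $6,206.99; payment $6,081.75; balance $125.24
Payment period 4: opening $125.24; payment $125.24; balance $0.00
Balance reaches $0.00 in payment period 4.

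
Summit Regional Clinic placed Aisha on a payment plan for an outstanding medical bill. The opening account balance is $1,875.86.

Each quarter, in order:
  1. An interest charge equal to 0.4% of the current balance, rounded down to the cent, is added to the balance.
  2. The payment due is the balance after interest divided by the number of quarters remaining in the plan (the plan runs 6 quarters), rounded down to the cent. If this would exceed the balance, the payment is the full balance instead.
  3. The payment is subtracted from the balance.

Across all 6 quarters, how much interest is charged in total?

$26.41

Quarter 1: opening $1,875.86; interest $7.50 → $1,883.36; payment $313.89; balance $1,569.47
Quarter 2: opening $1,569.47; interest $6.27 → $1,575.74; payment $315.14; balance $1,260.60
Quarter 3: opening $1,260.60; interest $5.04 → $1,265.64; payment $316.41; balance $949.23
Quarter 4: opening $949.23; interest $3.79 → $953.02; payment $317.67; balance $635.35
Quarter 5: opening $635.35; interest $2.54 → $637.89; payment $318.94; balance $318.95
Quarter 6: opening $318.95; interest $1.27 → $320.22; payment $320.22; balance $0.00
Total interest: $7.50 + $6.27 + $5.04 + $3.79 + $2.54 + $1.27 = $26.41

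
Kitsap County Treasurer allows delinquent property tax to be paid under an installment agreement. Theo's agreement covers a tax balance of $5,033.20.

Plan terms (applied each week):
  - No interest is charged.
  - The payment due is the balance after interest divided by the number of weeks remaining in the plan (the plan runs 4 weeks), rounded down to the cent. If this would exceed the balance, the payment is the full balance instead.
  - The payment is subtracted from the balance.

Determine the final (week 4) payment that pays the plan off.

Week 1: $5,033.20 − $1,258.30 → $3,774.90
Week 2: $3,774.90 − $1,258.30 → $2,516.60
Week 3: $2,516.60 − $1,258.30 → $1,258.30
Week 4: $1,258.30 − $1,258.30 → $0.00

$1,258.30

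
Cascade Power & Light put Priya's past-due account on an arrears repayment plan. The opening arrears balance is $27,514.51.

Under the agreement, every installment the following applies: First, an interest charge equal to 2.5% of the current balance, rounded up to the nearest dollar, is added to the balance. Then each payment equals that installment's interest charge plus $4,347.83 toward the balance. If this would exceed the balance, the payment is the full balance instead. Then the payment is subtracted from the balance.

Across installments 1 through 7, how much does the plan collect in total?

$30,050.51

# | Opening | Interest | Payment | End bal
1 | $27,514.51 | $688.00 | $5,035.83 | $23,166.68
2 | $23,166.68 | $580.00 | $4,927.83 | $18,818.85
3 | $18,818.85 | $471.00 | $4,818.83 | $14,471.02
4 | $14,471.02 | $362.00 | $4,709.83 | $10,123.19
5 | $10,123.19 | $254.00 | $4,601.83 | $5,775.36
6 | $5,775.36 | $145.00 | $4,492.83 | $1,427.53
7 | $1,427.53 | $36.00 | $1,463.53 | $0.00
Total paid: $30,050.51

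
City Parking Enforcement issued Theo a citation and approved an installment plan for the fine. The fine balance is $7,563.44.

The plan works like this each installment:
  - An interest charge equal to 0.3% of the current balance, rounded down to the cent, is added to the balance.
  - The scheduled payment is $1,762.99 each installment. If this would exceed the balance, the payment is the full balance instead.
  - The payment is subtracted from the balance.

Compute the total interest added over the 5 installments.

$61.07

Installment 1: opening $7,563.44; interest $22.69 → $7,586.13; payment $1,762.99; balance $5,823.14
Installment 2: opening $5,823.14; interest $17.46 → $5,840.60; payment $1,762.99; balance $4,077.61
Installment 3: opening $4,077.61; interest $12.23 → $4,089.84; payment $1,762.99; balance $2,326.85
Installment 4: opening $2,326.85; interest $6.98 → $2,333.83; payment $1,762.99; balance $570.84
Installment 5: opening $570.84; interest $1.71 → $572.55; payment $572.55; balance $0.00
Total interest: $22.69 + $17.46 + $12.23 + $6.98 + $1.71 = $61.07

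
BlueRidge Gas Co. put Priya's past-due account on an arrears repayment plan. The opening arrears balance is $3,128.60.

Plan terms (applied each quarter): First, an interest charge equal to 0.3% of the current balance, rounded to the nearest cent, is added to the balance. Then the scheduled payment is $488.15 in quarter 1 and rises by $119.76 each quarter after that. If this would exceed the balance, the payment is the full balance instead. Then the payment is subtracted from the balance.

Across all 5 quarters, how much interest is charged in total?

Quarter 1: opening $3,128.60; interest $9.39 → $3,137.99; payment $488.15; balance $2,649.84
Quarter 2: opening $2,649.84; interest $7.95 → $2,657.79; payment $607.91; balance $2,049.88
Quarter 3: opening $2,049.88; interest $6.15 → $2,056.03; payment $727.67; balance $1,328.36
Quarter 4: opening $1,328.36; interest $3.99 → $1,332.35; payment $847.43; balance $484.92
Quarter 5: opening $484.92; interest $1.45 → $486.37; payment $486.37; balance $0.00
Total interest: $9.39 + $7.95 + $6.15 + $3.99 + $1.45 = $28.93

$28.93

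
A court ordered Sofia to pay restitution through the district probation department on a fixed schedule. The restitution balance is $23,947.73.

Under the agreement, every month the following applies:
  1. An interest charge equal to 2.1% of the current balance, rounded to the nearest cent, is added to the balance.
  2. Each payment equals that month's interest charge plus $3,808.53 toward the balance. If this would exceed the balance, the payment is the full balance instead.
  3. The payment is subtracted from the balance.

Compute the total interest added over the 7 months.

# | Opening | Interest | Payment | End bal
1 | $23,947.73 | $502.90 | $4,311.43 | $20,139.20
2 | $20,139.20 | $422.92 | $4,231.45 | $16,330.67
3 | $16,330.67 | $342.94 | $4,151.47 | $12,522.14
4 | $12,522.14 | $262.96 | $4,071.49 | $8,713.61
5 | $8,713.61 | $182.99 | $3,991.52 | $4,905.08
6 | $4,905.08 | $103.01 | $3,911.54 | $1,096.55
7 | $1,096.55 | $23.03 | $1,119.58 | $0.00
Total interest: $502.90 + $422.92 + $342.94 + $262.96 + $182.99 + $103.01 + $23.03 = $1,840.75

$1,840.75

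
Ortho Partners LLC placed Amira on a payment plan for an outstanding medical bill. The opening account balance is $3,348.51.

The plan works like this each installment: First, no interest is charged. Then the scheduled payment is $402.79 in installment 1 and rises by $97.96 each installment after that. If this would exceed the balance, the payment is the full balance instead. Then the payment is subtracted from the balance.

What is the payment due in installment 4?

# | Opening | Payment | End bal
1 | $3,348.51 | $402.79 | $2,945.72
2 | $2,945.72 | $500.75 | $2,444.97
3 | $2,444.97 | $598.71 | $1,846.26
4 | $1,846.26 | $696.67 | $1,149.59

$696.67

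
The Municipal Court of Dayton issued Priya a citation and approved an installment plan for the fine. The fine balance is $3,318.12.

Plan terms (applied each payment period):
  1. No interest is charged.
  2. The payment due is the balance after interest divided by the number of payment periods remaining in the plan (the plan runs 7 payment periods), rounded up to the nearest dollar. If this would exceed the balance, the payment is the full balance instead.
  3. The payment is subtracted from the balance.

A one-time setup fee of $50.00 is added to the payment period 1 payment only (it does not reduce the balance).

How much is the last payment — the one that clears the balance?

$473.12

# | Opening | Payment | Fee | End bal
1 | $3,318.12 | $475.00 | $50.00 | $2,843.12
2 | $2,843.12 | $474.00 | — | $2,369.12
3 | $2,369.12 | $474.00 | — | $1,895.12
4 | $1,895.12 | $474.00 | — | $1,421.12
5 | $1,421.12 | $474.00 | — | $947.12
6 | $947.12 | $474.00 | — | $473.12
7 | $473.12 | $473.12 | — | $0.00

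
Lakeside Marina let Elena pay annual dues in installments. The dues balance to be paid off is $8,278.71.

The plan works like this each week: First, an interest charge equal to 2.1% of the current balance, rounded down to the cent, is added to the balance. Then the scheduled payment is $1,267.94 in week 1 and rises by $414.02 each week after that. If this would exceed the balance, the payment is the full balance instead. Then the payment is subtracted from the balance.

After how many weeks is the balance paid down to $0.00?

Week 1: $8,278.71 +$173.85 interest = $8,452.56; pay $1,267.94 → $7,184.62
Week 2: $7,184.62 +$150.87 interest = $7,335.49; pay $1,681.96 → $5,653.53
Week 3: $5,653.53 +$118.72 interest = $5,772.25; pay $2,095.98 → $3,676.27
Week 4: $3,676.27 +$77.20 interest = $3,753.47; pay $2,510.00 → $1,243.47
Week 5: $1,243.47 +$26.11 interest = $1,269.58; pay $1,269.58 → $0.00
Balance reaches $0.00 in week 5.

5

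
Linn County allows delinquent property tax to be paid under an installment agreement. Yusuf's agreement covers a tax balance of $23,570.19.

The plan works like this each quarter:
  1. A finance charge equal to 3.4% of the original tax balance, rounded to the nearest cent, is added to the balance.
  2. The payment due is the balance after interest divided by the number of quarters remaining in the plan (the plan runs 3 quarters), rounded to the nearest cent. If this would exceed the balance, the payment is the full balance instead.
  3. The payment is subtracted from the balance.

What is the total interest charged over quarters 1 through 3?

$2,404.17

Quarter 1: opening $23,570.19; interest $801.39 → $24,371.58; payment $8,123.86; balance $16,247.72
Quarter 2: opening $16,247.72; interest $801.39 → $17,049.11; payment $8,524.56; balance $8,524.55
Quarter 3: opening $8,524.55; interest $801.39 → $9,325.94; payment $9,325.94; balance $0.00
Total interest: $801.39 + $801.39 + $801.39 = $2,404.17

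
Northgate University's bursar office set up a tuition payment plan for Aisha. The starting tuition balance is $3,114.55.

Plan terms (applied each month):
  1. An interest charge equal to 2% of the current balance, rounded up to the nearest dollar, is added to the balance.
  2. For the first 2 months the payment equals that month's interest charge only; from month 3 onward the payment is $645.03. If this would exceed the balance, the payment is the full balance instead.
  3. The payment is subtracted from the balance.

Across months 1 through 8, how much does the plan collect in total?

$3,437.55

Month 1: opening $3,114.55; interest $63.00 → $3,177.55; payment $63.00; balance $3,114.55
Month 2: opening $3,114.55; interest $63.00 → $3,177.55; payment $63.00; balance $3,114.55
Month 3: opening $3,114.55; interest $63.00 → $3,177.55; payment $645.03; balance $2,532.52
Month 4: opening $2,532.52; interest $51.00 → $2,583.52; payment $645.03; balance $1,938.49
Month 5: opening $1,938.49; interest $39.00 → $1,977.49; payment $645.03; balance $1,332.46
Month 6: opening $1,332.46; interest $27.00 → $1,359.46; payment $645.03; balance $714.43
Month 7: opening $714.43; interest $15.00 → $729.43; payment $645.03; balance $84.40
Month 8: opening $84.40; interest $2.00 → $86.40; payment $86.40; balance $0.00
Total paid: $3,437.55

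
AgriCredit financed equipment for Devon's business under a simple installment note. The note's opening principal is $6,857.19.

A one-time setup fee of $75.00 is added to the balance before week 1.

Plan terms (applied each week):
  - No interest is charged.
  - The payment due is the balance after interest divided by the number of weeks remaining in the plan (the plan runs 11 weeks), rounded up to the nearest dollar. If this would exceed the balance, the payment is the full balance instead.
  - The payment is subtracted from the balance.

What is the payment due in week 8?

Week 1: opening $6,932.19; payment $631.00; balance $6,301.19
Week 2: opening $6,301.19; payment $631.00; balance $5,670.19
Week 3: opening $5,670.19; payment $631.00; balance $5,039.19
Week 4: opening $5,039.19; payment $630.00; balance $4,409.19
Week 5: opening $4,409.19; payment $630.00; balance $3,779.19
Week 6: opening $3,779.19; payment $630.00; balance $3,149.19
Week 7: opening $3,149.19; payment $630.00; balance $2,519.19
Week 8: opening $2,519.19; payment $630.00; balance $1,889.19

$630.00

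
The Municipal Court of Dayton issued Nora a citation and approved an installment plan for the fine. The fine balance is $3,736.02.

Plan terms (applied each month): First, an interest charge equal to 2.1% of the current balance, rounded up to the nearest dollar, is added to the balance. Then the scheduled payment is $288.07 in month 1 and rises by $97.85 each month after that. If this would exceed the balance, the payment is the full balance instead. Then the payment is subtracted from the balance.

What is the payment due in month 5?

# | Opening | Interest | Payment | End bal
1 | $3,736.02 | $79.00 | $288.07 | $3,526.95
2 | $3,526.95 | $75.00 | $385.92 | $3,216.03
3 | $3,216.03 | $68.00 | $483.77 | $2,800.26
4 | $2,800.26 | $59.00 | $581.62 | $2,277.64
5 | $2,277.64 | $48.00 | $679.47 | $1,646.17

$679.47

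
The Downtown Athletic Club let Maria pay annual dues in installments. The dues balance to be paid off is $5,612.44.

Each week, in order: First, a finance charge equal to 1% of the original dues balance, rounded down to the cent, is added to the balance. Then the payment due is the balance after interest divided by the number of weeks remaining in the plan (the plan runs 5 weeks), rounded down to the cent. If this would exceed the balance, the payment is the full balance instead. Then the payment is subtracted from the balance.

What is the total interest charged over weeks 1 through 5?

Week 1: opening $5,612.44; interest $56.12 → $5,668.56; payment $1,133.71; balance $4,534.85
Week 2: opening $4,534.85; interest $56.12 → $4,590.97; payment $1,147.74; balance $3,443.23
Week 3: opening $3,443.23; interest $56.12 → $3,499.35; payment $1,166.45; balance $2,332.90
Week 4: opening $2,332.90; interest $56.12 → $2,389.02; payment $1,194.51; balance $1,194.51
Week 5: opening $1,194.51; interest $56.12 → $1,250.63; payment $1,250.63; balance $0.00
Total interest: $56.12 + $56.12 + $56.12 + $56.12 + $56.12 = $280.60

$280.60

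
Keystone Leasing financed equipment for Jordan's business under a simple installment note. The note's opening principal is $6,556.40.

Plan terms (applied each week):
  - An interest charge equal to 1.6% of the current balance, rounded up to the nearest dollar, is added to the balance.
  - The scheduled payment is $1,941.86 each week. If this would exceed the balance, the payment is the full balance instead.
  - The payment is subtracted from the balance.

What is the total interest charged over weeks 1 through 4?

$243.00

Week 1: $6,556.40 +$105.00 interest = $6,661.40; pay $1,941.86 → $4,719.54
Week 2: $4,719.54 +$76.00 interest = $4,795.54; pay $1,941.86 → $2,853.68
Week 3: $2,853.68 +$46.00 interest = $2,899.68; pay $1,941.86 → $957.82
Week 4: $957.82 +$16.00 interest = $973.82; pay $973.82 → $0.00
Total interest: $105.00 + $76.00 + $46.00 + $16.00 = $243.00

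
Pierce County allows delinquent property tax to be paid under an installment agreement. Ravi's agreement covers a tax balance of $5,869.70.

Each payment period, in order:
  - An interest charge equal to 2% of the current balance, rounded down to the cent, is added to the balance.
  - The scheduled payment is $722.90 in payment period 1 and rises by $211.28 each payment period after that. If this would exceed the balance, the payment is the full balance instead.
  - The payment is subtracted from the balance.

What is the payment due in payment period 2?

$934.18

Payment period 1: opening $5,869.70; interest $117.39 → $5,987.09; payment $722.90; balance $5,264.19
Payment period 2: opening $5,264.19; interest $105.28 → $5,369.47; payment $934.18; balance $4,435.29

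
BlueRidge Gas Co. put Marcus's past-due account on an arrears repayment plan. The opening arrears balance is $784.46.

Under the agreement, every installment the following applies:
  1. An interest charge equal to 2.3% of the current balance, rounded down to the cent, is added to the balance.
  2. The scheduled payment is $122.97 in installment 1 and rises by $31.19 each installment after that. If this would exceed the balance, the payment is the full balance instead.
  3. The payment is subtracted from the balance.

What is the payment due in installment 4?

# | Opening | Interest | Payment | End bal
1 | $784.46 | $18.04 | $122.97 | $679.53
2 | $679.53 | $15.62 | $154.16 | $540.99
3 | $540.99 | $12.44 | $185.35 | $368.08
4 | $368.08 | $8.46 | $216.54 | $160.00

$216.54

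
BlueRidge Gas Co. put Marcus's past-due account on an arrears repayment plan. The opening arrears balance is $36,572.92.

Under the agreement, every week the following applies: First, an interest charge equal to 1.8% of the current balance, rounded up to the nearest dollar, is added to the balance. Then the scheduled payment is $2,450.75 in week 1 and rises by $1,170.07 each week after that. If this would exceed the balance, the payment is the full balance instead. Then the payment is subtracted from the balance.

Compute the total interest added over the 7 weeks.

Week 1: $36,572.92 +$659.00 interest = $37,231.92; pay $2,450.75 → $34,781.17
Week 2: $34,781.17 +$627.00 interest = $35,408.17; pay $3,620.82 → $31,787.35
Week 3: $31,787.35 +$573.00 interest = $32,360.35; pay $4,790.89 → $27,569.46
Week 4: $27,569.46 +$497.00 interest = $28,066.46; pay $5,960.96 → $22,105.50
Week 5: $22,105.50 +$398.00 interest = $22,503.50; pay $7,131.03 → $15,372.47
Week 6: $15,372.47 +$277.00 interest = $15,649.47; pay $8,301.10 → $7,348.37
Week 7: $7,348.37 +$133.00 interest = $7,481.37; pay $7,481.37 → $0.00
Total interest: $659.00 + $627.00 + $573.00 + $497.00 + $398.00 + $277.00 + $133.00 = $3,164.00

$3,164.00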